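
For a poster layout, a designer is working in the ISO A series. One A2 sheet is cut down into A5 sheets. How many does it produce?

Each ISO step halves the sheet: 1 × A2 → 2 × A3 → 4 × A4 → 8 × A5
From A2 to A5 is 3 halving steps: 2^3 = 8.

8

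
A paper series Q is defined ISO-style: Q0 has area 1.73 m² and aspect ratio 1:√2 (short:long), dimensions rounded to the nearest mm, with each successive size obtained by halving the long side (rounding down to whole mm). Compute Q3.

Let Q0's short side be w mm. w · w√2 = 1.73 m² = 1,730,000 mm², so w ≈ 1106.0 mm and w√2 ≈ 1564.2 mm → Q0 = 1106 × 1564 mm.
Q1: ⌊1564/2⌋ × 1106 = 782 × 1106 mm
Q2: ⌊1106/2⌋ × 782 = 553 × 782 mm
Q3: ⌊782/2⌋ × 553 = 391 × 553 mm

391 × 553 mm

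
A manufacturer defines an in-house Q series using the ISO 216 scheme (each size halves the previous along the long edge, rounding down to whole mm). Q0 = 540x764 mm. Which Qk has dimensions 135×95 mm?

Q5

Q0: 540 × 764 mm
Q1: 382 × 540 mm
Q2: 270 × 382 mm
Q3: 191 × 270 mm
Q4: 135 × 191 mm
Q5: 95 × 135 mm
Q6: 67 × 95 mm
→ matches Q5.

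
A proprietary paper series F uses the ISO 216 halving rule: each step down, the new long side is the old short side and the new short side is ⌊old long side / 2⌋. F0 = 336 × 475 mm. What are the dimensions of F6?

F1 = 237 × 336 mm (from F0 by 1 halving).
F2: ⌊336/2⌋ × 237 = 168 × 237 mm
F3: ⌊237/2⌋ × 168 = 118 × 168 mm
F4: ⌊168/2⌋ × 118 = 84 × 118 mm
F5: ⌊118/2⌋ × 84 = 59 × 84 mm
F6: ⌊84/2⌋ × 59 = 42 × 59 mm

42 × 59 mm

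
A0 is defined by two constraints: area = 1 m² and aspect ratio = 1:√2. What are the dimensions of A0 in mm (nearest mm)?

841 × 1189 mm

Let the short side be w mm. Then the long side is w√2 and w · w√2 = 10⁶ mm².
w² = 10⁶/√2, so w = 1000 / 2^(1/4) ≈ 840.9 mm; long side = 1000 · 2^(1/4) ≈ 1189.2 mm.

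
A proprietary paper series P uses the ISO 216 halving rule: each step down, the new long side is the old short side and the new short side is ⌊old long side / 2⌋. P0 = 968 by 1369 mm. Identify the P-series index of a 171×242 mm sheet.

P0: 968 × 1369 mm
P1: 684 × 968 mm
P2: 484 × 684 mm
P3: 342 × 484 mm
P4: 242 × 342 mm
P5: 171 × 242 mm
P6: 121 × 171 mm
→ matches P5.

P5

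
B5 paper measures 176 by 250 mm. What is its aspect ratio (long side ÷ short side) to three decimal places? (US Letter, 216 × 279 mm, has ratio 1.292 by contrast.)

250 / 176 = 1.420
ISO 216 targets √2 ≈ 1.414; the +0.006 deviation is from mm rounding.

1.420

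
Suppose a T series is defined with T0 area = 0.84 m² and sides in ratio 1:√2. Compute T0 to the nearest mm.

771 × 1090 mm

Let the short side be w mm. Then w · w√2 = 0.84 m² = 840,000 mm².
w² = 840,000/√2, so w ≈ 770.7 mm; long side = w√2 ≈ 1089.9 mm.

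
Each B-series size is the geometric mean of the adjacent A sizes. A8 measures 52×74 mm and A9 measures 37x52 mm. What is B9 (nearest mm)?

44 × 62 mm

Short side: √(52 · 37) = √1924 ≈ 43.9 → 44 mm
Long side: √(74 · 52) = √3848 ≈ 62.0 → 62 mm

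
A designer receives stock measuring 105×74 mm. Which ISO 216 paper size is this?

Aspect ratio 105/74 ≈ 1.419 — close to the ISO √2 ≈ 1.414.
In the A-series (A0 area = 1 m²): A7 = 74 × 105 mm.

A7 (74 × 105 mm)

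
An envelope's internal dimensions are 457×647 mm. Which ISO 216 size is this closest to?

Aspect ratio 647/457 ≈ 1.416 — close to the ISO √2 ≈ 1.414.
In the C-series (envelope sizes, between A and B): C2 = 458 × 648 mm.
Off by 2 mm total — nearest standard size.

C2 (458 × 648 mm)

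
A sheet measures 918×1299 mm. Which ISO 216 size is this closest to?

C0 (917 × 1297 mm)

Aspect ratio 1299/918 ≈ 1.415 — close to the ISO √2 ≈ 1.414.
In the C-series (envelope sizes, between A and B): C0 = 917 × 1297 mm.
Off by 3 mm total — nearest standard size.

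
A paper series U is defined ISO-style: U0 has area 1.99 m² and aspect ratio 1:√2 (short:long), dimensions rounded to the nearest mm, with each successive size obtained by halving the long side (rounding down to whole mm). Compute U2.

593 × 839 mm

Let U0's short side be w mm. w · w√2 = 1.99 m² = 1,990,000 mm², so w ≈ 1186.2 mm and w√2 ≈ 1677.6 mm → U0 = 1186 × 1678 mm.
U1: ⌊1678/2⌋ × 1186 = 839 × 1186 mm
U2: ⌊1186/2⌋ × 839 = 593 × 839 mm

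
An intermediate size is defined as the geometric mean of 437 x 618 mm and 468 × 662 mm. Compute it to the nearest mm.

Short side: √(437 · 468) = √204516 ≈ 452.2 → 452 mm
Long side: √(618 · 662) = √409116 ≈ 639.6 → 640 mm

452 × 640 mm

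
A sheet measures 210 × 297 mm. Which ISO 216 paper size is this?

A4 (210 × 297 mm)

Aspect ratio 297/210 ≈ 1.414 — close to the ISO √2 ≈ 1.414.
In the A-series (A0 area = 1 m²): A4 = 210 × 297 mm.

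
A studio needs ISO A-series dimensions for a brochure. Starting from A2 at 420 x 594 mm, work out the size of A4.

210 × 297 mm

A3: ⌊594/2⌋ × 420 = 297 × 420 mm
A4: ⌊420/2⌋ × 297 = 210 × 297 mm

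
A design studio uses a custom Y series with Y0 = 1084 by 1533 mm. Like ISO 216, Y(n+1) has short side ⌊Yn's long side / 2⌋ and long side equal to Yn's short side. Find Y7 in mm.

Y1 = 766 × 1084 mm (from Y0 by 1 halving).
Y2: ⌊1084/2⌋ × 766 = 542 × 766 mm
Y3: ⌊766/2⌋ × 542 = 383 × 542 mm
Y4: ⌊542/2⌋ × 383 = 271 × 383 mm
Y5: ⌊383/2⌋ × 271 = 191 × 271 mm
Y6: ⌊271/2⌋ × 191 = 135 × 191 mm
Y7: ⌊191/2⌋ × 135 = 95 × 135 mm

95 × 135 mm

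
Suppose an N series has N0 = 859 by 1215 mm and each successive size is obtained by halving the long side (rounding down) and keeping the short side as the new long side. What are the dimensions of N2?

N1: ⌊1215/2⌋ × 859 = 607 × 859 mm
N2: ⌊859/2⌋ × 607 = 429 × 607 mm

429 × 607 mm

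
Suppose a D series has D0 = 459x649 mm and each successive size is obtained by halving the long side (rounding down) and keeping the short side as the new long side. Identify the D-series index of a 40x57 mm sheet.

D7

D0: 459 × 649 mm
D1: 324 × 459 mm
D2: 229 × 324 mm
D3: 162 × 229 mm
D4: 114 × 162 mm
D5: 81 × 114 mm
D6: 57 × 81 mm
D7: 40 × 57 mm
D8: 28 × 40 mm
→ matches D7.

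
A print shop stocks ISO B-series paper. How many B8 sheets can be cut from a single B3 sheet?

32

Each ISO step halves the sheet: 1 × B3 → 2 × B4 → 4 × B5 → 8 × B6 → …
From B3 to B8 is 5 halving steps: 2^5 = 32.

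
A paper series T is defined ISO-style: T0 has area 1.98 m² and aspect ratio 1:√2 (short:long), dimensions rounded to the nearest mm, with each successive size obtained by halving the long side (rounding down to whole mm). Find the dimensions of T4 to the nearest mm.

Let T0's short side be w mm. w · w√2 = 1.98 m² = 1,980,000 mm², so w ≈ 1183.2 mm and w√2 ≈ 1673.4 mm → T0 = 1183 × 1673 mm.
T1: ⌊1673/2⌋ × 1183 = 836 × 1183 mm
T2: ⌊1183/2⌋ × 836 = 591 × 836 mm
T3: ⌊836/2⌋ × 591 = 418 × 591 mm
T4: ⌊591/2⌋ × 418 = 295 × 418 mm

295 × 418 mm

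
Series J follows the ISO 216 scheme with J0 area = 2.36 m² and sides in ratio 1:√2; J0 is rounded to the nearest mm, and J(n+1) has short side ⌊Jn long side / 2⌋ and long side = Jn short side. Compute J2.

Let J0's short side be w mm. w · w√2 = 2.36 m² = 2,360,000 mm², so w ≈ 1291.8 mm and w√2 ≈ 1826.9 mm → J0 = 1292 × 1827 mm.
J1: ⌊1827/2⌋ × 1292 = 913 × 1292 mm
J2: ⌊1292/2⌋ × 913 = 646 × 913 mm

646 × 913 mm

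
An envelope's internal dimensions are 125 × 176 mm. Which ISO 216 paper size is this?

Aspect ratio 176/125 ≈ 1.408 — close to the ISO √2 ≈ 1.414.
In the B-series (B0 = 1000 × 1414 mm): B6 = 125 × 176 mm.

B6 (125 × 176 mm)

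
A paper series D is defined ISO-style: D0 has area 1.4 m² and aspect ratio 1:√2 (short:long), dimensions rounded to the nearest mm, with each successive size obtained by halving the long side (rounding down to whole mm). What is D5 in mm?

Let D0's short side be w mm. w · w√2 = 1.4 m² = 1,400,000 mm², so w ≈ 995.0 mm and w√2 ≈ 1407.1 mm → D0 = 995 × 1407 mm.
D1: ⌊1407/2⌋ × 995 = 703 × 995 mm
D2: ⌊995/2⌋ × 703 = 497 × 703 mm
D3: ⌊703/2⌋ × 497 = 351 × 497 mm
D4: ⌊497/2⌋ × 351 = 248 × 351 mm
D5: ⌊351/2⌋ × 248 = 175 × 248 mm

175 × 248 mm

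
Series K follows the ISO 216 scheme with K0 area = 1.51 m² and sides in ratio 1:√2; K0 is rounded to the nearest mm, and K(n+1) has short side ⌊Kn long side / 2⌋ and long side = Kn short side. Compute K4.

258 × 365 mm

Let K0's short side be w mm. w · w√2 = 1.51 m² = 1,510,000 mm², so w ≈ 1033.3 mm and w√2 ≈ 1461.3 mm → K0 = 1033 × 1461 mm.
K1: ⌊1461/2⌋ × 1033 = 730 × 1033 mm
K2: ⌊1033/2⌋ × 730 = 516 × 730 mm
K3: ⌊730/2⌋ × 516 = 365 × 516 mm
K4: ⌊516/2⌋ × 365 = 258 × 365 mm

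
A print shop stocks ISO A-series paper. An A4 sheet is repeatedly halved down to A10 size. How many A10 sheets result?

64

Each ISO step halves the sheet: 1 × A4 → 2 × A5 → 4 × A6 → 8 × A7 → …
From A4 to A10 is 6 halving steps: 2^6 = 64.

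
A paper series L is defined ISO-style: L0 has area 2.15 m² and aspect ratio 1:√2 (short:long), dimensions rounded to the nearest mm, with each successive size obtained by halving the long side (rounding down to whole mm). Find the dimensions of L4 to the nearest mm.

Let L0's short side be w mm. w · w√2 = 2.15 m² = 2,150,000 mm², so w ≈ 1233.0 mm and w√2 ≈ 1743.7 mm → L0 = 1233 × 1744 mm.
L1: ⌊1744/2⌋ × 1233 = 872 × 1233 mm
L2: ⌊1233/2⌋ × 872 = 616 × 872 mm
L3: ⌊872/2⌋ × 616 = 436 × 616 mm
L4: ⌊616/2⌋ × 436 = 308 × 436 mm

308 × 436 mm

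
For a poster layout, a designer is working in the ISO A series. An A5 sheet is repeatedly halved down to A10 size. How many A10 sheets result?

32

Each ISO step halves the sheet: 1 × A5 → 2 × A6 → 4 × A7 → 8 × A8 → …
From A5 to A10 is 5 halving steps: 2^5 = 32.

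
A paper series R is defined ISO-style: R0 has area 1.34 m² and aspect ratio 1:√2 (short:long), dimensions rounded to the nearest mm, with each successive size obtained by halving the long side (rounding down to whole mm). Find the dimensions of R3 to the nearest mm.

Let R0's short side be w mm. w · w√2 = 1.34 m² = 1,340,000 mm², so w ≈ 973.4 mm and w√2 ≈ 1376.6 mm → R0 = 973 × 1377 mm.
R1: ⌊1377/2⌋ × 973 = 688 × 973 mm
R2: ⌊973/2⌋ × 688 = 486 × 688 mm
R3: ⌊688/2⌋ × 486 = 344 × 486 mm

344 × 486 mm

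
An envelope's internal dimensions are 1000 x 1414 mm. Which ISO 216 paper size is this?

B0 (1000 × 1414 mm)

Aspect ratio 1414/1000 ≈ 1.414 — close to the ISO √2 ≈ 1.414.
In the B-series (B0 = 1000 × 1414 mm): B0 = 1000 × 1414 mm.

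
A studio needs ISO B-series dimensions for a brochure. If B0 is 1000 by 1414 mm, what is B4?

250 × 353 mm

B1: ⌊1414/2⌋ × 1000 = 707 × 1000 mm
B2: ⌊1000/2⌋ × 707 = 500 × 707 mm
B3: ⌊707/2⌋ × 500 = 353 × 500 mm
B4: ⌊500/2⌋ × 353 = 250 × 353 mm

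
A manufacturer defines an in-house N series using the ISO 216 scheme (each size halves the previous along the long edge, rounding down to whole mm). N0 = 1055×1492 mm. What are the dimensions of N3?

373 × 527 mm

N1: ⌊1492/2⌋ × 1055 = 746 × 1055 mm
N2: ⌊1055/2⌋ × 746 = 527 × 746 mm
N3: ⌊746/2⌋ × 527 = 373 × 527 mm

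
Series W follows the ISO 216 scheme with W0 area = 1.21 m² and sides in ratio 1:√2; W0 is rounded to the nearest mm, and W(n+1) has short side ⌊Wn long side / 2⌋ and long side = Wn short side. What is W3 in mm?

327 × 462 mm

Let W0's short side be w mm. w · w√2 = 1.21 m² = 1,210,000 mm², so w ≈ 925.0 mm and w√2 ≈ 1308.1 mm → W0 = 925 × 1308 mm.
W1: ⌊1308/2⌋ × 925 = 654 × 925 mm
W2: ⌊925/2⌋ × 654 = 462 × 654 mm
W3: ⌊654/2⌋ × 462 = 327 × 462 mm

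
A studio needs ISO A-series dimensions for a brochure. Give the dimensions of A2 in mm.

420 × 594 mm

A0 = 841 × 1189 mm (A0 has area 1 m², aspect 1:√2).
A1: ⌊1189/2⌋ × 841 = 594 × 841 mm
A2: ⌊841/2⌋ × 594 = 420 × 594 mm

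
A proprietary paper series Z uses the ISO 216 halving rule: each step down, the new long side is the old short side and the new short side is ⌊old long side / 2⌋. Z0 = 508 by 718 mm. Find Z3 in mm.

Z1: ⌊718/2⌋ × 508 = 359 × 508 mm
Z2: ⌊508/2⌋ × 359 = 254 × 359 mm
Z3: ⌊359/2⌋ × 254 = 179 × 254 mm

179 × 254 mm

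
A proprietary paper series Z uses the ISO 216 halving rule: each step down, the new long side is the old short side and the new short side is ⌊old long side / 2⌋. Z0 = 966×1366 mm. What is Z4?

241 × 341 mm

Z1: ⌊1366/2⌋ × 966 = 683 × 966 mm
Z2: ⌊966/2⌋ × 683 = 483 × 683 mm
Z3: ⌊683/2⌋ × 483 = 341 × 483 mm
Z4: ⌊483/2⌋ × 341 = 241 × 341 mm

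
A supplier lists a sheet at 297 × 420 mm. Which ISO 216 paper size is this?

A3 (297 × 420 mm)

Aspect ratio 420/297 ≈ 1.414 — close to the ISO √2 ≈ 1.414.
In the A-series (A0 area = 1 m²): A3 = 297 × 420 mm.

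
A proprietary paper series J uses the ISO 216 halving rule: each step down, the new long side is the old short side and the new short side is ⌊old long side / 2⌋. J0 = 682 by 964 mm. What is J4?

170 × 241 mm

J1: ⌊964/2⌋ × 682 = 482 × 682 mm
J2: ⌊682/2⌋ × 482 = 341 × 482 mm
J3: ⌊482/2⌋ × 341 = 241 × 341 mm
J4: ⌊341/2⌋ × 241 = 170 × 241 mm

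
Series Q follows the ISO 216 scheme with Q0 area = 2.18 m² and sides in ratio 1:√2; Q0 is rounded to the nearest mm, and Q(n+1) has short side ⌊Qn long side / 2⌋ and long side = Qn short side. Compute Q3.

Let Q0's short side be w mm. w · w√2 = 2.18 m² = 2,180,000 mm², so w ≈ 1241.6 mm and w√2 ≈ 1755.8 mm → Q0 = 1242 × 1756 mm.
Q1: ⌊1756/2⌋ × 1242 = 878 × 1242 mm
Q2: ⌊1242/2⌋ × 878 = 621 × 878 mm
Q3: ⌊878/2⌋ × 621 = 439 × 621 mm

439 × 621 mm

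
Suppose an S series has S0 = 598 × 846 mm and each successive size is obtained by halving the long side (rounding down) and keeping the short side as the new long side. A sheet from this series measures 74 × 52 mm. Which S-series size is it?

S7

S0: 598 × 846 mm
S1: 423 × 598 mm
S2: 299 × 423 mm
S3: 211 × 299 mm
S4: 149 × 211 mm
S5: 105 × 149 mm
S6: 74 × 105 mm
S7: 52 × 74 mm
S8: 37 × 52 mm
→ matches S7.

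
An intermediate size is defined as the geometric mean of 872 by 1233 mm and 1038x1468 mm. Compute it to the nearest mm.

Short side: √(872 · 1038) = √905136 ≈ 951.4 → 951 mm
Long side: √(1233 · 1468) = √1810044 ≈ 1345.4 → 1345 mm

951 × 1345 mm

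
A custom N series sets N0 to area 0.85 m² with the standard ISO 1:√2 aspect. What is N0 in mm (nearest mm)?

775 × 1096 mm

Let the short side be w mm. Then w · w√2 = 0.85 m² = 850,000 mm².
w² = 850,000/√2, so w ≈ 775.3 mm; long side = w√2 ≈ 1096.4 mm.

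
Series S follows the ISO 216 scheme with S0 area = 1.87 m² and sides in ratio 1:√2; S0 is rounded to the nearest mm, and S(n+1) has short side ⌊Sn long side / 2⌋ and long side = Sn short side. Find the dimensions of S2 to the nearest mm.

575 × 813 mm

Let S0's short side be w mm. w · w√2 = 1.87 m² = 1,870,000 mm², so w ≈ 1149.9 mm and w√2 ≈ 1626.2 mm → S0 = 1150 × 1626 mm.
S1: ⌊1626/2⌋ × 1150 = 813 × 1150 mm
S2: ⌊1150/2⌋ × 813 = 575 × 813 mm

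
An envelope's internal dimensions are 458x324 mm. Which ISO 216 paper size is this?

Aspect ratio 458/324 ≈ 1.414 — close to the ISO √2 ≈ 1.414.
In the C-series (envelope sizes, between A and B): C3 = 324 × 458 mm.

C3 (324 × 458 mm)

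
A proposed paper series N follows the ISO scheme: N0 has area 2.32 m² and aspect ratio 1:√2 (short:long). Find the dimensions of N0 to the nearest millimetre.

1281 × 1811 mm

Let the short side be w mm. Then w · w√2 = 2.32 m² = 2,320,000 mm².
w² = 2,320,000/√2, so w ≈ 1280.8 mm; long side = w√2 ≈ 1811.3 mm.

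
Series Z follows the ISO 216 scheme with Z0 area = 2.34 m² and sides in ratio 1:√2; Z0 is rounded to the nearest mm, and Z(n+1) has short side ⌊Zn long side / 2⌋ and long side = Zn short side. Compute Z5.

227 × 321 mm

Let Z0's short side be w mm. w · w√2 = 2.34 m² = 2,340,000 mm², so w ≈ 1286.3 mm and w√2 ≈ 1819.1 mm → Z0 = 1286 × 1819 mm.
Z1: ⌊1819/2⌋ × 1286 = 909 × 1286 mm
Z2: ⌊1286/2⌋ × 909 = 643 × 909 mm
Z3: ⌊909/2⌋ × 643 = 454 × 643 mm
Z4: ⌊643/2⌋ × 454 = 321 × 454 mm
Z5: ⌊454/2⌋ × 321 = 227 × 321 mm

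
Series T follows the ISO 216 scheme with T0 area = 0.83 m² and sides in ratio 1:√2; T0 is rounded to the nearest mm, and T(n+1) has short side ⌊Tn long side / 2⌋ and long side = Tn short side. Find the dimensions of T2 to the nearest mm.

Let T0's short side be w mm. w · w√2 = 0.83 m² = 830,000 mm², so w ≈ 766.1 mm and w√2 ≈ 1083.4 mm → T0 = 766 × 1083 mm.
T1: ⌊1083/2⌋ × 766 = 541 × 766 mm
T2: ⌊766/2⌋ × 541 = 383 × 541 mm

383 × 541 mm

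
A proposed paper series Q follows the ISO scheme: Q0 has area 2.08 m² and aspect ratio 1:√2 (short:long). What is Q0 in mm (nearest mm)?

1213 × 1715 mm

Let the short side be w mm. Then w · w√2 = 2.08 m² = 2,080,000 mm².
w² = 2,080,000/√2, so w ≈ 1212.8 mm; long side = w√2 ≈ 1715.1 mm.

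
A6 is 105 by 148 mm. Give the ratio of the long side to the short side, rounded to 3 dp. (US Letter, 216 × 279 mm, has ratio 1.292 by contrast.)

148 / 105 = 1.410
ISO 216 targets √2 ≈ 1.414; the -0.005 deviation is from mm rounding.

1.410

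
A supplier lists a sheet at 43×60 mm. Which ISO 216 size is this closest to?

B9 (44 × 62 mm)

Aspect ratio 60/43 ≈ 1.395 (ISO target is √2 ≈ 1.414).
In the B-series (B0 = 1000 × 1414 mm): B9 = 44 × 62 mm.
Off by 3 mm total — nearest standard size.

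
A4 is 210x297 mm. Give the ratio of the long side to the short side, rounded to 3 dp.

297 / 210 = 1.414
Matches √2 ≈ 1.414 — the ISO 216 defining ratio.

1.414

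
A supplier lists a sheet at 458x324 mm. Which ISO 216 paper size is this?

Aspect ratio 458/324 ≈ 1.414 — close to the ISO √2 ≈ 1.414.
In the C-series (envelope sizes, between A and B): C3 = 324 × 458 mm.

C3 (324 × 458 mm)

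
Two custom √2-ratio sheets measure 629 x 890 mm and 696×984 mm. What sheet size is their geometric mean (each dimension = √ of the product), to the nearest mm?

Short side: √(629 · 696) = √437784 ≈ 661.7 → 662 mm
Long side: √(890 · 984) = √875760 ≈ 935.8 → 936 mm

662 × 936 mm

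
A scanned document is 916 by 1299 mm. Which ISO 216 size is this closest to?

Aspect ratio 1299/916 ≈ 1.418 — close to the ISO √2 ≈ 1.414.
In the C-series (envelope sizes, between A and B): C0 = 917 × 1297 mm.
Off by 3 mm total — nearest standard size.

C0 (917 × 1297 mm)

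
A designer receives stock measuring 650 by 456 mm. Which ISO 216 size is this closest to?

C2 (458 × 648 mm)

Aspect ratio 650/456 ≈ 1.425 — close to the ISO √2 ≈ 1.414.
In the C-series (envelope sizes, between A and B): C2 = 458 × 648 mm.
Off by 4 mm total — nearest standard size.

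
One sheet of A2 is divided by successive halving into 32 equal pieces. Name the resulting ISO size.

32 = 2^5, so 5 halving steps.
A2 → A3 → … → A7 after 5 steps.

A7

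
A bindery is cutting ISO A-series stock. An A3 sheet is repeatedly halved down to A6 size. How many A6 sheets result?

Each ISO step halves the sheet: 1 × A3 → 2 × A4 → 4 × A5 → 8 × A6
From A3 to A6 is 3 halving steps: 2^3 = 8.

8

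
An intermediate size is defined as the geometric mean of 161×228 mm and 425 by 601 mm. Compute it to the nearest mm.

Short side: √(161 · 425) = √68425 ≈ 261.6 → 262 mm
Long side: √(228 · 601) = √137028 ≈ 370.2 → 370 mm

262 × 370 mm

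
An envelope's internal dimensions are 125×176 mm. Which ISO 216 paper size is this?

B6 (125 × 176 mm)

Aspect ratio 176/125 ≈ 1.408 — close to the ISO √2 ≈ 1.414.
In the B-series (B0 = 1000 × 1414 mm): B6 = 125 × 176 mm.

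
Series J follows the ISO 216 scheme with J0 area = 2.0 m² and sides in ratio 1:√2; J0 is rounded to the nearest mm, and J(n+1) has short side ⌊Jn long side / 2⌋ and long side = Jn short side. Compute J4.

Let J0's short side be w mm. w · w√2 = 2.0 m² = 2,000,000 mm², so w ≈ 1189.2 mm and w√2 ≈ 1681.8 mm → J0 = 1189 × 1682 mm.
J1: ⌊1682/2⌋ × 1189 = 841 × 1189 mm
J2: ⌊1189/2⌋ × 841 = 594 × 841 mm
J3: ⌊841/2⌋ × 594 = 420 × 594 mm
J4: ⌊594/2⌋ × 420 = 297 × 420 mm

297 × 420 mm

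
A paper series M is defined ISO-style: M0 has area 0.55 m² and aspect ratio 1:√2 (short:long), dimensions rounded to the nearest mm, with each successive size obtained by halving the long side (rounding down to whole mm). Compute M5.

Let M0's short side be w mm. w · w√2 = 0.55 m² = 550,000 mm², so w ≈ 623.6 mm and w√2 ≈ 881.9 mm → M0 = 624 × 882 mm.
M1: ⌊882/2⌋ × 624 = 441 × 624 mm
M2: ⌊624/2⌋ × 441 = 312 × 441 mm
M3: ⌊441/2⌋ × 312 = 220 × 312 mm
M4: ⌊312/2⌋ × 220 = 156 × 220 mm
M5: ⌊220/2⌋ × 156 = 110 × 156 mm

110 × 156 mm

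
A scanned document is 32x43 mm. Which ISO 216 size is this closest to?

B10 (31 × 44 mm)

Aspect ratio 43/32 ≈ 1.344 (ISO target is √2 ≈ 1.414).
In the B-series (B0 = 1000 × 1414 mm): B10 = 31 × 44 mm.
Off by 2 mm total — nearest standard size.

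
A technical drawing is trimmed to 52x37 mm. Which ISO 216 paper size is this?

A9 (37 × 52 mm)

Aspect ratio 52/37 ≈ 1.405 — close to the ISO √2 ≈ 1.414.
In the A-series (A0 area = 1 m²): A9 = 37 × 52 mm.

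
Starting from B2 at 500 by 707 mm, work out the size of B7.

88 × 125 mm

B3: ⌊707/2⌋ × 500 = 353 × 500 mm
B4: ⌊500/2⌋ × 353 = 250 × 353 mm
B5: ⌊353/2⌋ × 250 = 176 × 250 mm
B6: ⌊250/2⌋ × 176 = 125 × 176 mm
B7: ⌊176/2⌋ × 125 = 88 × 125 mm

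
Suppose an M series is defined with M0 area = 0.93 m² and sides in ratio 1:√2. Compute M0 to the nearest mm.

811 × 1147 mm

Let the short side be w mm. Then w · w√2 = 0.93 m² = 930,000 mm².
w² = 930,000/√2, so w ≈ 810.9 mm; long side = w√2 ≈ 1146.8 mm.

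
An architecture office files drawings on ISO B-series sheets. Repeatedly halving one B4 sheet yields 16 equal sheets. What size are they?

16 = 2^4, so 4 halving steps.
B4 → B5 → … → B8 after 4 steps.

B8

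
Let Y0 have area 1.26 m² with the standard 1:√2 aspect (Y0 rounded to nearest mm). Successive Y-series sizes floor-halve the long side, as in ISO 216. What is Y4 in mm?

236 × 333 mm

Let Y0's short side be w mm. w · w√2 = 1.26 m² = 1,260,000 mm², so w ≈ 943.9 mm and w√2 ≈ 1334.9 mm → Y0 = 944 × 1335 mm.
Y1: ⌊1335/2⌋ × 944 = 667 × 944 mm
Y2: ⌊944/2⌋ × 667 = 472 × 667 mm
Y3: ⌊667/2⌋ × 472 = 333 × 472 mm
Y4: ⌊472/2⌋ × 333 = 236 × 333 mm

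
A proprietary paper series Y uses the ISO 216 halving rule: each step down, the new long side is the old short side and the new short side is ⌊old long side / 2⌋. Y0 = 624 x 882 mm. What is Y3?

Y1: ⌊882/2⌋ × 624 = 441 × 624 mm
Y2: ⌊624/2⌋ × 441 = 312 × 441 mm
Y3: ⌊441/2⌋ × 312 = 220 × 312 mm

220 × 312 mm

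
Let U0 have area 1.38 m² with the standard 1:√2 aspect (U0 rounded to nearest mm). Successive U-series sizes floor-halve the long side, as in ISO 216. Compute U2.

494 × 698 mm

Let U0's short side be w mm. w · w√2 = 1.38 m² = 1,380,000 mm², so w ≈ 987.8 mm and w√2 ≈ 1397.0 mm → U0 = 988 × 1397 mm.
U1: ⌊1397/2⌋ × 988 = 698 × 988 mm
U2: ⌊988/2⌋ × 698 = 494 × 698 mm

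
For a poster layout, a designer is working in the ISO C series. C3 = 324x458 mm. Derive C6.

114 × 162 mm

C4: ⌊458/2⌋ × 324 = 229 × 324 mm
C5: ⌊324/2⌋ × 229 = 162 × 229 mm
C6: ⌊229/2⌋ × 162 = 114 × 162 mm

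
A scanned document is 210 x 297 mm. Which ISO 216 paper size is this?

Aspect ratio 297/210 ≈ 1.414 — close to the ISO √2 ≈ 1.414.
In the A-series (A0 area = 1 m²): A4 = 210 × 297 mm.

A4 (210 × 297 mm)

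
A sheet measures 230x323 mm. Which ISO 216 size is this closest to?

Aspect ratio 323/230 ≈ 1.404 — close to the ISO √2 ≈ 1.414.
In the C-series (envelope sizes, between A and B): C4 = 229 × 324 mm.
Off by 2 mm total — nearest standard size.

C4 (229 × 324 mm)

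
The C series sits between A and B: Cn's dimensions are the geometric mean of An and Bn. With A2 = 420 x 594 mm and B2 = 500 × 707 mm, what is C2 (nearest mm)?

458 × 648 mm

Short side: √(420 · 500) = √210000 ≈ 458.3 → 458 mm
Long side: √(594 · 707) = √419958 ≈ 648.0 → 648 mm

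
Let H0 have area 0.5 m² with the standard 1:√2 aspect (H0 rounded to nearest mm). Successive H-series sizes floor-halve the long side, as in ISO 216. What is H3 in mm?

Let H0's short side be w mm. w · w√2 = 0.5 m² = 500,000 mm², so w ≈ 594.6 mm and w√2 ≈ 840.9 mm → H0 = 595 × 841 mm.
H1: ⌊841/2⌋ × 595 = 420 × 595 mm
H2: ⌊595/2⌋ × 420 = 297 × 420 mm
H3: ⌊420/2⌋ × 297 = 210 × 297 mm

210 × 297 mm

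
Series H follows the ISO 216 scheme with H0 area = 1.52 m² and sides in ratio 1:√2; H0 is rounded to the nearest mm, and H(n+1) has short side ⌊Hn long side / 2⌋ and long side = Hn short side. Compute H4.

259 × 366 mm

Let H0's short side be w mm. w · w√2 = 1.52 m² = 1,520,000 mm², so w ≈ 1036.7 mm and w√2 ≈ 1466.2 mm → H0 = 1037 × 1466 mm.
H1: ⌊1466/2⌋ × 1037 = 733 × 1037 mm
H2: ⌊1037/2⌋ × 733 = 518 × 733 mm
H3: ⌊733/2⌋ × 518 = 366 × 518 mm
H4: ⌊518/2⌋ × 366 = 259 × 366 mm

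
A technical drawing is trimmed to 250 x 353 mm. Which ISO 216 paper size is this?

Aspect ratio 353/250 ≈ 1.412 — close to the ISO √2 ≈ 1.414.
In the B-series (B0 = 1000 × 1414 mm): B4 = 250 × 353 mm.

B4 (250 × 353 mm)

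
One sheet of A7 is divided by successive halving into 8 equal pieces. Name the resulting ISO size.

8 = 2^3, so 3 halving steps.
A7 → A8 → … → A10 after 3 steps.

A10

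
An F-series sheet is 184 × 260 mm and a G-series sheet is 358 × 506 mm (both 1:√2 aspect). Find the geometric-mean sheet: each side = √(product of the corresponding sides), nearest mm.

Short side: √(184 · 358) = √65872 ≈ 256.7 → 257 mm
Long side: √(260 · 506) = √131560 ≈ 362.7 → 363 mm

257 × 363 mm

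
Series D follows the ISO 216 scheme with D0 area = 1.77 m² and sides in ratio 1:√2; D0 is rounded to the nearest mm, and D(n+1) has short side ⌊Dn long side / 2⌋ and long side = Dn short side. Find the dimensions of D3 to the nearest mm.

395 × 559 mm

Let D0's short side be w mm. w · w√2 = 1.77 m² = 1,770,000 mm², so w ≈ 1118.7 mm and w√2 ≈ 1582.1 mm → D0 = 1119 × 1582 mm.
D1: ⌊1582/2⌋ × 1119 = 791 × 1119 mm
D2: ⌊1119/2⌋ × 791 = 559 × 791 mm
D3: ⌊791/2⌋ × 559 = 395 × 559 mm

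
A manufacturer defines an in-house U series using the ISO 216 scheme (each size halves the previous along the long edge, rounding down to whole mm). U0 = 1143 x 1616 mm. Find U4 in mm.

285 × 404 mm

U1: ⌊1616/2⌋ × 1143 = 808 × 1143 mm
U2: ⌊1143/2⌋ × 808 = 571 × 808 mm
U3: ⌊808/2⌋ × 571 = 404 × 571 mm
U4: ⌊571/2⌋ × 404 = 285 × 404 mm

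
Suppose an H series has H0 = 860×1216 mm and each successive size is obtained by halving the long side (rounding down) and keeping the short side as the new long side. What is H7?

H1 = 608 × 860 mm (from H0 by 1 halving).
H2: ⌊860/2⌋ × 608 = 430 × 608 mm
H3: ⌊608/2⌋ × 430 = 304 × 430 mm
H4: ⌊430/2⌋ × 304 = 215 × 304 mm
H5: ⌊304/2⌋ × 215 = 152 × 215 mm
H6: ⌊215/2⌋ × 152 = 107 × 152 mm
H7: ⌊152/2⌋ × 107 = 76 × 107 mm

76 × 107 mm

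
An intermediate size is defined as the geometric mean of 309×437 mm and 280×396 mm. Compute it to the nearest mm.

294 × 416 mm

Short side: √(309 · 280) = √86520 ≈ 294.1 → 294 mm
Long side: √(437 · 396) = √173052 ≈ 416.0 → 416 mm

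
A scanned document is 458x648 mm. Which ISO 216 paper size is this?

Aspect ratio 648/458 ≈ 1.415 — close to the ISO √2 ≈ 1.414.
In the C-series (envelope sizes, between A and B): C2 = 458 × 648 mm.

C2 (458 × 648 mm)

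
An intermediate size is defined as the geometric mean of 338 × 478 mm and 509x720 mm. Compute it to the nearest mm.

415 × 587 mm

Short side: √(338 · 509) = √172042 ≈ 414.8 → 415 mm
Long side: √(478 · 720) = √344160 ≈ 586.7 → 587 mm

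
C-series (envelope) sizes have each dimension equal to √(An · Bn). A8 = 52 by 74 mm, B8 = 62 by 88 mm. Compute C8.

57 × 81 mm

Short side: √(52 · 62) = √3224 ≈ 56.8 → 57 mm
Long side: √(74 · 88) = √6512 ≈ 80.7 → 81 mm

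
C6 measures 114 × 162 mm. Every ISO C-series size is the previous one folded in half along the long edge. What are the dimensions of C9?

C7: ⌊162/2⌋ × 114 = 81 × 114 mm
C8: ⌊114/2⌋ × 81 = 57 × 81 mm
C9: ⌊81/2⌋ × 57 = 40 × 57 mm

40 × 57 mm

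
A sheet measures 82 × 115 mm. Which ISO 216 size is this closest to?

Aspect ratio 115/82 ≈ 1.402 — close to the ISO √2 ≈ 1.414.
In the C-series (envelope sizes, between A and B): C7 = 81 × 114 mm.
Off by 2 mm total — nearest standard size.

C7 (81 × 114 mm)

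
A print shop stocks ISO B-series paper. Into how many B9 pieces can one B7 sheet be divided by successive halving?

4

B7 = 88 × 125 mm; B9 = 44 × 62 mm.
Each halving step doubles the count; 2 steps from B7 to B9.
2^2 = 4.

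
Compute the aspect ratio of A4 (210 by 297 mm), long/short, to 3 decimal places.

297 / 210 = 1.414
Matches √2 ≈ 1.414 — the ISO 216 defining ratio.

1.414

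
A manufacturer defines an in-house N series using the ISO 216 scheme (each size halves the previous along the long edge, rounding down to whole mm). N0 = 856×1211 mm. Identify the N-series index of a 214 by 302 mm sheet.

N0: 856 × 1211 mm
N1: 605 × 856 mm
N2: 428 × 605 mm
N3: 302 × 428 mm
N4: 214 × 302 mm
N5: 151 × 214 mm
→ matches N4.

N4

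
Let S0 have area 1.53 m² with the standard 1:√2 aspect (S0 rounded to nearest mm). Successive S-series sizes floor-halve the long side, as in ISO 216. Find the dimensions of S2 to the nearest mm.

520 × 735 mm

Let S0's short side be w mm. w · w√2 = 1.53 m² = 1,530,000 mm², so w ≈ 1040.1 mm and w√2 ≈ 1471.0 mm → S0 = 1040 × 1471 mm.
S1: ⌊1471/2⌋ × 1040 = 735 × 1040 mm
S2: ⌊1040/2⌋ × 735 = 520 × 735 mm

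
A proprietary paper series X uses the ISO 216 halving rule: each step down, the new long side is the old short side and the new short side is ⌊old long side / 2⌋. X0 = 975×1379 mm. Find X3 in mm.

X1: ⌊1379/2⌋ × 975 = 689 × 975 mm
X2: ⌊975/2⌋ × 689 = 487 × 689 mm
X3: ⌊689/2⌋ × 487 = 344 × 487 mm

344 × 487 mm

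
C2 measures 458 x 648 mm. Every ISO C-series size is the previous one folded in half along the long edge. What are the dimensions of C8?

57 × 81 mm

C3: ⌊648/2⌋ × 458 = 324 × 458 mm
C4: ⌊458/2⌋ × 324 = 229 × 324 mm
C5: ⌊324/2⌋ × 229 = 162 × 229 mm
C6: ⌊229/2⌋ × 162 = 114 × 162 mm
C7: ⌊162/2⌋ × 114 = 81 × 114 mm
C8: ⌊114/2⌋ × 81 = 57 × 81 mm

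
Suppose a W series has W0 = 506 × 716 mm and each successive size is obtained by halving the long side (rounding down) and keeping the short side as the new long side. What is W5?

W1 = 358 × 506 mm (from W0 by 1 halving).
W2: ⌊506/2⌋ × 358 = 253 × 358 mm
W3: ⌊358/2⌋ × 253 = 179 × 253 mm
W4: ⌊253/2⌋ × 179 = 126 × 179 mm
W5: ⌊179/2⌋ × 126 = 89 × 126 mm

89 × 126 mm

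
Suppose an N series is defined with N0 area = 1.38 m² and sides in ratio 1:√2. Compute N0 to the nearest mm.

988 × 1397 mm

Let the short side be w mm. Then w · w√2 = 1.38 m² = 1,380,000 mm².
w² = 1,380,000/√2, so w ≈ 987.8 mm; long side = w√2 ≈ 1397.0 mm.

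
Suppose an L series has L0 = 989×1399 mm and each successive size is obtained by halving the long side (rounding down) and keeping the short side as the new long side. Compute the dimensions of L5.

174 × 247 mm

L1: ⌊1399/2⌋ × 989 = 699 × 989 mm
L2: ⌊989/2⌋ × 699 = 494 × 699 mm
L3: ⌊699/2⌋ × 494 = 349 × 494 mm
L4: ⌊494/2⌋ × 349 = 247 × 349 mm
L5: ⌊349/2⌋ × 247 = 174 × 247 mm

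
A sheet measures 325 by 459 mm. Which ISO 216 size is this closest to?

Aspect ratio 459/325 ≈ 1.412 — close to the ISO √2 ≈ 1.414.
In the C-series (envelope sizes, between A and B): C3 = 324 × 458 mm.
Off by 2 mm total — nearest standard size.

C3 (324 × 458 mm)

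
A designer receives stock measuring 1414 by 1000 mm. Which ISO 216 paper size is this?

Aspect ratio 1414/1000 ≈ 1.414 — close to the ISO √2 ≈ 1.414.
In the B-series (B0 = 1000 × 1414 mm): B0 = 1000 × 1414 mm.

B0 (1000 × 1414 mm)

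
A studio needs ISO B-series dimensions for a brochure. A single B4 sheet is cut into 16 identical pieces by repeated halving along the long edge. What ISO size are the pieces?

B8

16 = 2^4, so 4 halving steps.
B4 → B5 → … → B8 after 4 steps.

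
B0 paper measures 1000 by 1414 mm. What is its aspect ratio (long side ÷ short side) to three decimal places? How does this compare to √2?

1414 / 1000 = 1.414
Matches √2 ≈ 1.414 — the ISO 216 defining ratio.

1.414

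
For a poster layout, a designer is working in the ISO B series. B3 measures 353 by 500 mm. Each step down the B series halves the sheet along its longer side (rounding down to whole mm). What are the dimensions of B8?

62 × 88 mm

B4: ⌊500/2⌋ × 353 = 250 × 353 mm
B5: ⌊353/2⌋ × 250 = 176 × 250 mm
B6: ⌊250/2⌋ × 176 = 125 × 176 mm
B7: ⌊176/2⌋ × 125 = 88 × 125 mm
B8: ⌊125/2⌋ × 88 = 62 × 88 mm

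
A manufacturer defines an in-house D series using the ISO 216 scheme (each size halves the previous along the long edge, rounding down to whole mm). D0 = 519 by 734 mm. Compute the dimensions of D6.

D1: ⌊734/2⌋ × 519 = 367 × 519 mm
D2: ⌊519/2⌋ × 367 = 259 × 367 mm
D3: ⌊367/2⌋ × 259 = 183 × 259 mm
D4: ⌊259/2⌋ × 183 = 129 × 183 mm
D5: ⌊183/2⌋ × 129 = 91 × 129 mm
D6: ⌊129/2⌋ × 91 = 64 × 91 mm

64 × 91 mm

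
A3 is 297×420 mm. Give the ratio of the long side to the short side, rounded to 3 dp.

1.414

420 / 297 = 1.414
Matches √2 ≈ 1.414 — the ISO 216 defining ratio.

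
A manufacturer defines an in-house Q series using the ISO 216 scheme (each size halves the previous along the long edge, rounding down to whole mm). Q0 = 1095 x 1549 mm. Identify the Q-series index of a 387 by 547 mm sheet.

Q0: 1095 × 1549 mm
Q1: 774 × 1095 mm
Q2: 547 × 774 mm
Q3: 387 × 547 mm
Q4: 273 × 387 mm
→ matches Q3.

Q3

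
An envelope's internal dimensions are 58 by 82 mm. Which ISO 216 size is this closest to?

C8 (57 × 81 mm)

Aspect ratio 82/58 ≈ 1.414 — close to the ISO √2 ≈ 1.414.
In the C-series (envelope sizes, between A and B): C8 = 57 × 81 mm.
Off by 2 mm total — nearest standard size.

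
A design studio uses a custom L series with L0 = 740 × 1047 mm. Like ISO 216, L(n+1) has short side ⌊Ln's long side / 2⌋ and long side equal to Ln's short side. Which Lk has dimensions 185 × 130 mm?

L0: 740 × 1047 mm
L1: 523 × 740 mm
L2: 370 × 523 mm
L3: 261 × 370 mm
L4: 185 × 261 mm
L5: 130 × 185 mm
L6: 92 × 130 mm
→ matches L5.

L5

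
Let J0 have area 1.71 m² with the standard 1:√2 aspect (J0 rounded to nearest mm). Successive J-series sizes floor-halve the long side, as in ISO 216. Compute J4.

275 × 388 mm

Let J0's short side be w mm. w · w√2 = 1.71 m² = 1,710,000 mm², so w ≈ 1099.6 mm and w√2 ≈ 1555.1 mm → J0 = 1100 × 1555 mm.
J1: ⌊1555/2⌋ × 1100 = 777 × 1100 mm
J2: ⌊1100/2⌋ × 777 = 550 × 777 mm
J3: ⌊777/2⌋ × 550 = 388 × 550 mm
J4: ⌊550/2⌋ × 388 = 275 × 388 mm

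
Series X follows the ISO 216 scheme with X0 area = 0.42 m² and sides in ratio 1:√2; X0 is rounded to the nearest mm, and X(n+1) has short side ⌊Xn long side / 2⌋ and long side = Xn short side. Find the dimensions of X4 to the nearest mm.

136 × 192 mm

Let X0's short side be w mm. w · w√2 = 0.42 m² = 420,000 mm², so w ≈ 545.0 mm and w√2 ≈ 770.7 mm → X0 = 545 × 771 mm.
X1: ⌊771/2⌋ × 545 = 385 × 545 mm
X2: ⌊545/2⌋ × 385 = 272 × 385 mm
X3: ⌊385/2⌋ × 272 = 192 × 272 mm
X4: ⌊272/2⌋ × 192 = 136 × 192 mm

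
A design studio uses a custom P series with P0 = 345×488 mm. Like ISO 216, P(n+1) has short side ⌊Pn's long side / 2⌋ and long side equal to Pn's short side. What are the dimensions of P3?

P1: ⌊488/2⌋ × 345 = 244 × 345 mm
P2: ⌊345/2⌋ × 244 = 172 × 244 mm
P3: ⌊244/2⌋ × 172 = 122 × 172 mm

122 × 172 mm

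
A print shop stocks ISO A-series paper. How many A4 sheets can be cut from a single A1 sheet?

A1 = 594 × 841 mm; A4 = 210 × 297 mm.
Each halving step doubles the count; 3 steps from A1 to A4.
2^3 = 8.

8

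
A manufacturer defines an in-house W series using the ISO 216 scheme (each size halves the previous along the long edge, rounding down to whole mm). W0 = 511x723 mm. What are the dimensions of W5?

90 × 127 mm

W1: ⌊723/2⌋ × 511 = 361 × 511 mm
W2: ⌊511/2⌋ × 361 = 255 × 361 mm
W3: ⌊361/2⌋ × 255 = 180 × 255 mm
W4: ⌊255/2⌋ × 180 = 127 × 180 mm
W5: ⌊180/2⌋ × 127 = 90 × 127 mm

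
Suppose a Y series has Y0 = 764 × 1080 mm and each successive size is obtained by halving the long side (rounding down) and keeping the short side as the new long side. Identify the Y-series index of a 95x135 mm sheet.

Y6

Y0: 764 × 1080 mm
Y1: 540 × 764 mm
Y2: 382 × 540 mm
Y3: 270 × 382 mm
Y4: 191 × 270 mm
Y5: 135 × 191 mm
Y6: 95 × 135 mm
Y7: 67 × 95 mm
→ matches Y6.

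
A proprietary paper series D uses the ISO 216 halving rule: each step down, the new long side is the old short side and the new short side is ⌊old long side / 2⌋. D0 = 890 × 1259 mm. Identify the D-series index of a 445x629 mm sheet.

D2

D0: 890 × 1259 mm
D1: 629 × 890 mm
D2: 445 × 629 mm
D3: 314 × 445 mm
→ matches D2.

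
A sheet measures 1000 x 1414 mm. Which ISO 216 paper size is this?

B0 (1000 × 1414 mm)

Aspect ratio 1414/1000 ≈ 1.414 — close to the ISO √2 ≈ 1.414.
In the B-series (B0 = 1000 × 1414 mm): B0 = 1000 × 1414 mm.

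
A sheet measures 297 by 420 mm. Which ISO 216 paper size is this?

Aspect ratio 420/297 ≈ 1.414 — close to the ISO √2 ≈ 1.414.
In the A-series (A0 area = 1 m²): A3 = 297 × 420 mm.

A3 (297 × 420 mm)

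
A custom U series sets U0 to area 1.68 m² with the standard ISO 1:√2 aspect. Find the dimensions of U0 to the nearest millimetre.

1090 × 1541 mm

Let the short side be w mm. Then w · w√2 = 1.68 m² = 1,680,000 mm².
w² = 1,680,000/√2, so w ≈ 1089.9 mm; long side = w√2 ≈ 1541.4 mm.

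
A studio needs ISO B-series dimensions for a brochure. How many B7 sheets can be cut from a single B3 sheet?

16

B3 = 353 × 500 mm; B7 = 88 × 125 mm.
Each halving step doubles the count; 4 steps from B3 to B7.
2^4 = 16.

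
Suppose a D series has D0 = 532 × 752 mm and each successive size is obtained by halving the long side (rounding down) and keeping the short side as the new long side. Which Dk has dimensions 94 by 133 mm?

D0: 532 × 752 mm
D1: 376 × 532 mm
D2: 266 × 376 mm
D3: 188 × 266 mm
D4: 133 × 188 mm
D5: 94 × 133 mm
D6: 66 × 94 mm
→ matches D5.

D5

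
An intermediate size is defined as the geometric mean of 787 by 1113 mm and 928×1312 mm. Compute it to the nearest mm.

855 × 1208 mm

Short side: √(787 · 928) = √730336 ≈ 854.6 → 855 mm
Long side: √(1113 · 1312) = √1460256 ≈ 1208.4 → 1208 mm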